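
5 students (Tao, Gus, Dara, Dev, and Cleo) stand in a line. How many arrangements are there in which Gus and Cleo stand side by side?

48

Glue Gus and Cleo into one block (2 internal orders), leaving 4 units to arrange in a row.
So the count is 2·(4)! = 48.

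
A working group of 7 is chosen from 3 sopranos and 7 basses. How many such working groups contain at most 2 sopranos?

Split by how many sopranos are chosen (0 through 2).
Sum: C(3,0)·C(7,7) + C(3,1)·C(7,6) + C(3,2)·C(7,5) = 1 + 21 + 63 = 85.

85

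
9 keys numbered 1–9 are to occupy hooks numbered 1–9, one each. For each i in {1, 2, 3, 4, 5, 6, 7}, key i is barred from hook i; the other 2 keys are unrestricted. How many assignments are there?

165016

Let Aᵢ (for 1 ≤ i ≤ 7) be the placements that put key i in its forbidden hook. Any j of these fix j positions, leaving (9−j)! ways to fill the rest, and there are C(7,j) ways to pick which j.
By inclusion–exclusion, the number of valid placements is Σ_{j=0}^{7} (−1)^j C(7,j)·(9−j)!.
Computing: 362880 − 282240 + 105840 − 25200 + 4200 − 504 + 42 − 2 = 165016.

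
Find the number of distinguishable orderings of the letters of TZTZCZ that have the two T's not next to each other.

40

Total arrangements of TZTZCZ: 6!/(3!·2!) = 60.
If the two T's are adjacent, glue them into one block, leaving 5 items to arrange: (5)!/(3!) = 20 ways.
Hence 60 − 20 = 40.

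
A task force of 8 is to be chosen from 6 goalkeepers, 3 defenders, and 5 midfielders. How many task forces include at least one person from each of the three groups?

2828

Total 8-person selections from all 14: C(14,8) = 3003.
Selections missing a whole group: no goalkeepers → C(8,8) = 1; no defenders → C(11,8) = 165; no midfielders → C(9,8) = 9.
Add back selections omitting two groups (i.e. drawn from a single group): C(6,8) + C(3,8) + C(5,8) = 0.
By inclusion–exclusion: 3003 − 175 + 0 = 2828.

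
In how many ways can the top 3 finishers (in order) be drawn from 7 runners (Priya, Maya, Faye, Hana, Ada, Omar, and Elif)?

There are 7 choices for 1st place, 6 for 2nd, and 5 for 3rd.
That gives 7 × 6 × 5 = 210.

210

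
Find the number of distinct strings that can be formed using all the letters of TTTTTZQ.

42

TTTTTZQ has 7 letters with T appearing 5 times.
The number of distinct arrangements is 7!/(5!) = 5040/120 = 42.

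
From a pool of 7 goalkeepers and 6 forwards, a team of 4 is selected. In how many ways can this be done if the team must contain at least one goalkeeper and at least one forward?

Total 4-person selections from all 13: C(13,4) = 715.
Selections missing a whole group: no goalkeepers → C(6,4) = 15; no forwards → C(7,4) = 35.
Both groups omitted at once is impossible, so 715 − 50 = 665.

665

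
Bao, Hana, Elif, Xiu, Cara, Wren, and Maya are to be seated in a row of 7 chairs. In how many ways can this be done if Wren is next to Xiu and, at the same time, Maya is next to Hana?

480

Treat {Wren,Xiu} as one block (2 orders) and {Maya,Hana} as another (2 orders).
That leaves 5 units to arrange: 2 × 2 × 5! = 4 × 120 = 480.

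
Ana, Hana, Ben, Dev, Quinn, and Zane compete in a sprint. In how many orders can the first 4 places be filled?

360

This is an ordered selection of 4 from 6: P(6,4).
That gives 6 × 5 × 4 × 3 = 360.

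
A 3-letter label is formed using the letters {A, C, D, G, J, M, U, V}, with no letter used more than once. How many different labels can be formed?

This is a permutation of 3 out of 8: P(8,3) = 8!/5!.
8 × 7 × 6 = 336.

336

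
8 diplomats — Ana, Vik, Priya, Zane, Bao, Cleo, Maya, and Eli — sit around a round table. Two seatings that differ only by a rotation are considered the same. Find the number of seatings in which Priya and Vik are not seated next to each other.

3600

Without the restriction there are (7)! = 5040 seatings.
Seatings with Priya beside Vik: treat them as a block with 2 internal orders, giving 2 × (6)! = 1440.
Subtracting, 5040 − 1440 = 3600.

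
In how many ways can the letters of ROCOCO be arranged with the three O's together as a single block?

12

Treat the 3 copies of O as a single block. The multiset to arrange is then {OOO, C, C, R}, 4 items in all.
That gives (4)!/(2!) = 12 arrangements.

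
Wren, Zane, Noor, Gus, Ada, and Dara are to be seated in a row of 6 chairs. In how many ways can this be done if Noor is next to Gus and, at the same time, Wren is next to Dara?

Treat {Noor,Gus} as one block (2 orders) and {Wren,Dara} as another (2 orders).
That leaves 4 units to arrange: 2 × 2 × 4! = 4 × 24 = 96.

96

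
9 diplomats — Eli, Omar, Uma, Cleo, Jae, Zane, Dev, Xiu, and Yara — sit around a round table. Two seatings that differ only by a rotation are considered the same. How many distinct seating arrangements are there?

40320

Around a circle, 9 distinct people have 9!/9 = (8)! = 40320 rotationally distinct seatings.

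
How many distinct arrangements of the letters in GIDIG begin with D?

6

Fix D in the first position and arrange the remaining 4 letters.
Those 4 letters have G appearing twice and I appearing twice, giving (4)!/(2!·2!) = 6.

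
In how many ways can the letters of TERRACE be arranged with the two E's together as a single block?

Treat the 2 copies of E as a single block. The multiset to arrange is then {EE, A, C, R, R, T}, 6 items in all.
That gives (6)!/(2!) = 360 arrangements.

360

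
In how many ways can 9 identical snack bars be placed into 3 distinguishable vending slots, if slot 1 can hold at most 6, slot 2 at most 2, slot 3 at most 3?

6

Ignoring the caps, the number of non-negative solutions to x_1+…+x_3 = 9 is C(11,2) = 55.
Subtract solutions that violate a single cap (substitute x_i' = x_i − (cap_i+1)): x_1 ≥ 7 gives C(4,2) = 6; x_2 ≥ 3 gives C(8,2) = 28; x_3 ≥ 4 gives C(7,2) = 21. Together 55.
Add back pairs where two caps are both exceeded: 0 + 0 + 6 = 6.
By inclusion–exclusion the count is 55 − 55 + 6 = 6.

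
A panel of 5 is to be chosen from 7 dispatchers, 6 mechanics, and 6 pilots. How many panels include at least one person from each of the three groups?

Unrestricted: C(19,5) = 11628 ways to pick any 5 of the 19.
Subtract selections that omit an entire group: no dispatchers → C(12,5) = 792; no mechanics → C(13,5) = 1287; no pilots → C(13,5) = 1287.
Add back selections omitting two groups (i.e. drawn from a single group): C(7,5) + C(6,5) + C(6,5) = 33.
By inclusion–exclusion: 11628 − 3366 + 33 = 8295.

8295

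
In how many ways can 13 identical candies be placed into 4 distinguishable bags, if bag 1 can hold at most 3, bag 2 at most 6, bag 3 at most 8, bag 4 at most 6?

Without the upper bounds there are C(16,3) = 560 ways to split 13 among 4 bags.
Subtract solutions that violate a single cap (substitute x_i' = x_i − (cap_i+1)): x_1 ≥ 4 gives C(12,3) = 220; x_2 ≥ 7 gives C(9,3) = 84; x_3 ≥ 9 gives C(7,3) = 35; x_4 ≥ 7 gives C(9,3) = 84. Together 423.
Add back pairs where two caps are both exceeded: 10 + 1 + 10 + 0 + 0 + 0 = 21.
By inclusion–exclusion the count is 560 − 423 + 21 = 158.

158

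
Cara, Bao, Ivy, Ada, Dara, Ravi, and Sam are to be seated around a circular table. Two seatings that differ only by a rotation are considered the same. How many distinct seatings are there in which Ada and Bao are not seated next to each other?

All circular seatings of 7 people number (6)! = 720.
Seatings with Ada beside Bao: treat them as a block with 2 internal orders, giving 2 × (5)! = 240.
Subtracting, 720 − 240 = 480.

480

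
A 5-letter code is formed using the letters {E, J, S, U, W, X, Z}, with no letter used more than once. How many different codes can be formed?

With no repetition, fill the 5 letters in order: 7 choices, then 6, down to 3.
7 × 6 × 5 × 4 × 3 = 2520.

2520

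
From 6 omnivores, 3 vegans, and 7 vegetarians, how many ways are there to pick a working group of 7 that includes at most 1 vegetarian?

624

Split by how many vegetarians are chosen (0 through 1).
Sum: C(7,0)·C(9,7) + C(7,1)·C(9,6) = 36 + 588 = 624.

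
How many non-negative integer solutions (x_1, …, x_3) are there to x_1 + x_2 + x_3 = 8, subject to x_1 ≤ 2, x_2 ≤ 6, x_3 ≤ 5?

Ignoring the caps, the number of non-negative solutions to x_1+…+x_3 = 8 is C(10,2) = 45.
Subtract solutions that violate a single cap (substitute x_i' = x_i − (cap_i+1)): x_1 ≥ 3 gives C(7,2) = 21; x_2 ≥ 7 gives C(3,2) = 3; x_3 ≥ 6 gives C(4,2) = 6. Together 30.
No two caps can be exceeded simultaneously, so the pair terms are all 0.
By inclusion–exclusion the count is 45 − 30 + 0 = 15.

15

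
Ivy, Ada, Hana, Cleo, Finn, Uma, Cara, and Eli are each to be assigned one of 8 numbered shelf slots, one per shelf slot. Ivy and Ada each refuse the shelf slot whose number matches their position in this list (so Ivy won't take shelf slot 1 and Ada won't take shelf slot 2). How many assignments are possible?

Let Aᵢ (for i ∈ {1, 2}) be the placements that put person i in their forbidden shelf slot. Any j of these fix j positions, leaving (8−j)! ways to fill the rest, and there are C(2,j) ways to pick which j.
By inclusion–exclusion, the number of valid placements is Σ_{j=0}^{2} (−1)^j C(2,j)·(8−j)!.
Computing: 40320 − 10080 + 720 = 30960.

30960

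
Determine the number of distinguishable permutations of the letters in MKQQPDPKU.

45360

MKQQPDPKU has 9 letters with K appearing twice, P appearing twice, and Q appearing twice.
So there are 9! / (2!·2!·2!) = 45360 distinguishable arrangements.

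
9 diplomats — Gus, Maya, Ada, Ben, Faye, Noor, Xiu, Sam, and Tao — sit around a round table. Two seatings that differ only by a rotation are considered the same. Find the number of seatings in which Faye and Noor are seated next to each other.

10080

Glue Faye and Noor into a block (2 internal orders). Seating 8 units around a circle gives (7)! arrangements.
So 2 × (7)! = 2 × 5040 = 10080.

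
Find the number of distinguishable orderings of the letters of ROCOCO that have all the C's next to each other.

Treat the 2 copies of C as a single block. The multiset to arrange is then {CC, O, O, O, R}, 5 items in all.
That gives (5)!/(3!) = 20 arrangements.

20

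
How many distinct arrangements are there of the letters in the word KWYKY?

30

The 5 letters of KWYKY have repeats: K appearing twice and Y appearing twice.
The number of distinct arrangements is 5!/(2!·2!) = 120/4 = 30.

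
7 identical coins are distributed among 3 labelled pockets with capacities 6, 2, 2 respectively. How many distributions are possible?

Without the upper bounds there are C(9,2) = 36 ways to split 7 among 3 pockets.
Subtract solutions that violate a single cap (substitute x_i' = x_i − (cap_i+1)): x_1 ≥ 7 gives C(2,2) = 1; x_2 ≥ 3 gives C(6,2) = 15; x_3 ≥ 3 gives C(6,2) = 15. Together 31.
Add back pairs where two caps are both exceeded: 0 + 0 + 3 = 3.
By inclusion–exclusion the count is 36 − 31 + 3 = 8.

8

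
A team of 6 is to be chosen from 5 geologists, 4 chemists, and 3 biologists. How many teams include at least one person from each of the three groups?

With no constraint there are C(12,6) = 924 possible selections.
Subtract selections that omit an entire group: no geologists → C(7,6) = 7; no chemists → C(8,6) = 28; no biologists → C(9,6) = 84.
Add back selections omitting two groups (i.e. drawn from a single group): C(5,6) + C(4,6) + C(3,6) = 0.
By inclusion–exclusion: 924 − 119 + 0 = 805.

805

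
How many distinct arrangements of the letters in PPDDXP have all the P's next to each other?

Treat the 3 copies of P as a single block. The multiset to arrange is then {PPP, D, D, X}, 4 items in all.
That gives (4)!/(2!) = 12 arrangements.

12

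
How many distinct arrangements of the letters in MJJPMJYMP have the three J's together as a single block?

420

Treat the 3 copies of J as a single block. The multiset to arrange is then {JJJ, M, M, M, P, P, Y}, 7 items in all.
That gives (7)!/(3!·2!) = 420 arrangements.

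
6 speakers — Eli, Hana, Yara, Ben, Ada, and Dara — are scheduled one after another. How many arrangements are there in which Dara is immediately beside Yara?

240

Treat {Dara, Yara} as a single unit. There are 5 units to order, and the pair itself can be ordered 2 ways.
So the count is 2·(5)! = 240.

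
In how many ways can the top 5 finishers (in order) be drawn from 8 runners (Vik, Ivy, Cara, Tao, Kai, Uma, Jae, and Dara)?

6720

There are 8 choices for 1st place, 7 for 2nd, and so on down to 4 for position 5.
That gives 8 × 7 × 6 × 5 × 4 = 6720.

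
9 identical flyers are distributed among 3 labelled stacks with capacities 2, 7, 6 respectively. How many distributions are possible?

By stars and bars, unrestricted non-negative solutions to x_1+…+x_3 = 9 number C(9+2,2) = 55.
Subtract solutions that violate a single cap (substitute x_i' = x_i − (cap_i+1)): x_1 ≥ 3 gives C(8,2) = 28; x_2 ≥ 8 gives C(3,2) = 3; x_3 ≥ 7 gives C(4,2) = 6. Together 37.
No two caps can be exceeded simultaneously, so the pair terms are all 0.
By inclusion–exclusion the count is 55 − 37 + 0 = 18.

18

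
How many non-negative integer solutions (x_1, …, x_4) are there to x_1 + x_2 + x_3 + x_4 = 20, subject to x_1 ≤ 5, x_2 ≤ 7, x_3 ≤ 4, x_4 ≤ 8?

35

Without the upper bounds there are C(23,3) = 1771 ways to split 20 among 4 variables.
Subtract solutions that violate a single cap (substitute x_i' = x_i − (cap_i+1)): x_1 ≥ 6 gives C(17,3) = 680; x_2 ≥ 8 gives C(15,3) = 455; x_3 ≥ 5 gives C(18,3) = 816; x_4 ≥ 9 gives C(14,3) = 364. Together 2315.
Add back pairs where two caps are both exceeded: 84 + 220 + 56 + 120 + 20 + 84 = 584.
Subtract triples: 4 + 0 + 1 + 0 = 5.
By inclusion–exclusion the count is 1771 − 2315 + 584 − 5 = 35.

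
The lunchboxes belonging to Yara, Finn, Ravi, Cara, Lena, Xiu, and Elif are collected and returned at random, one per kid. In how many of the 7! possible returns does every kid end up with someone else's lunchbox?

1854

Let Aᵢ be the assignments in which kid i gets their own lunchbox. We want the size of the complement of A₁∪…∪A_7.
By inclusion–exclusion this is Σ_{j=0}^{7} (−1)^j C(7,j)·(7−j)!.
Computing: 5040 − 5040 + 2520 − 840 + 210 − 42 + 7 − 1 = 1854.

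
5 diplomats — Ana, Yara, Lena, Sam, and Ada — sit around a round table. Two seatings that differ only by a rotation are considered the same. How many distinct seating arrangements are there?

Fix one person's seat to break rotational symmetry; the remaining 4 people can be arranged in (4)! = 24 ways.

24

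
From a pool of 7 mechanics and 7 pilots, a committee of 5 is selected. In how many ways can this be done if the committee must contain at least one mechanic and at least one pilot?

1960

Total 5-person selections from all 14: C(14,5) = 2002.
Selections missing a whole group: no mechanics → C(7,5) = 21; no pilots → C(7,5) = 21.
Both groups omitted at once is impossible, so 2002 − 42 = 1960.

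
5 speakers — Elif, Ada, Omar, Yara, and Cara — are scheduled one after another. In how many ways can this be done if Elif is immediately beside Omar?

48

Glue Elif and Omar into one block (2 internal orders), leaving 4 units to arrange in a row.
That gives 2 × 4! = 2 × 24 = 48.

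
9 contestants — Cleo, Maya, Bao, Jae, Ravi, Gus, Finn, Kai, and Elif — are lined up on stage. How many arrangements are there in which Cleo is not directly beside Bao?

282240

There are 9! = 362880 arrangements in all. If Cleo and Bao are adjacent, merging them into one block gives 2·(8)! = 80640 arrangements.
Complementary counting: 362880 − 80640 = 282240.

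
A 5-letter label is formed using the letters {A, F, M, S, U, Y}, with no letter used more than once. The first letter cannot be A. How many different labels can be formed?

The first letter has 6−1 = 5 choices (anything except A).
The remaining 4 letters are filled from the other 5 symbols without repetition: 5 × 4 × 3 × 2 = 120.
Total: 5 × 120 = 600.

600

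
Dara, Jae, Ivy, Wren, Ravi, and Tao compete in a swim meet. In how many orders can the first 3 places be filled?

There are 6 choices for 1st place, 5 for 2nd, and 4 for 3rd.
That gives 6 × 5 × 4 = 120.

120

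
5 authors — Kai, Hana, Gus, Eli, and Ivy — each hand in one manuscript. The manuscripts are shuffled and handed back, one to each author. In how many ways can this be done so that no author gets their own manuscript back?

44

Count assignments avoiding every fixed point. For any j of the 5 authors fixed to their own manuscript, the other 5−j can be arranged in (5−j)! ways.
By inclusion–exclusion this is Σ_{j=0}^{5} (−1)^j C(5,j)·(5−j)!.
Computing: 120 − 120 + 60 − 20 + 5 − 1 = 44.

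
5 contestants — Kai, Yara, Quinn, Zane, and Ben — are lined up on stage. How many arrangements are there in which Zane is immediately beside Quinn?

Treat {Zane, Quinn} as a single unit. There are 4 units to order, and the pair itself can be ordered 2 ways.
So the count is 2·(4)! = 48.

48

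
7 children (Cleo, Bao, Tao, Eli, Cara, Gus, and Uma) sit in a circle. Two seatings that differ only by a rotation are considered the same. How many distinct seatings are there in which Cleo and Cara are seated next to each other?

Treat {Cleo, Cara} as one unit (2 internal orders) and seat the resulting 6 units around the table: (5)! circular arrangements.
So 2 × (5)! = 2 × 120 = 240.

240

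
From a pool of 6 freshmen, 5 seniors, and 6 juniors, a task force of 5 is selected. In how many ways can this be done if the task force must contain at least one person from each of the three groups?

4485

Unrestricted: C(17,5) = 6188 ways to pick any 5 of the 17.
Selections missing a whole group: no freshmen → C(11,5) = 462; no seniors → C(12,5) = 792; no juniors → C(11,5) = 462.
Add back selections omitting two groups (i.e. drawn from a single group): C(6,5) + C(5,5) + C(6,5) = 13.
By inclusion–exclusion: 6188 − 1716 + 13 = 4485.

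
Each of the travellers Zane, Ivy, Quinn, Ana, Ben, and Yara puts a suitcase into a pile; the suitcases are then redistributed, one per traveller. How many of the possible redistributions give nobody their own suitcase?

265

Count assignments avoiding every fixed point. For any j of the 6 travellers fixed to their own suitcase, the other 6−j can be arranged in (6−j)! ways.
By inclusion–exclusion this is Σ_{j=0}^{6} (−1)^j C(6,j)·(6−j)!.
Computing: 720 − 720 + 360 − 120 + 30 − 6 + 1 = 265.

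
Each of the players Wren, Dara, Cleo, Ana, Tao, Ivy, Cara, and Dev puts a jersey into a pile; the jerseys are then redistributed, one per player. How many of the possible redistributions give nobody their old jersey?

14833

Let Aᵢ be the assignments in which player i gets their old jersey. We want the size of the complement of A₁∪…∪A_8.
By inclusion–exclusion this is Σ_{j=0}^{8} (−1)^j C(8,j)·(8−j)!.
Computing: 40320 − 40320 + 20160 − 6720 + 1680 − 336 + 56 − 8 + 1 = 14833.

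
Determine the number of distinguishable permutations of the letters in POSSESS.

POSSESS has 7 letters with S appearing 4 times.
The number of distinct arrangements is 7!/(4!) = 5040/24 = 210.

210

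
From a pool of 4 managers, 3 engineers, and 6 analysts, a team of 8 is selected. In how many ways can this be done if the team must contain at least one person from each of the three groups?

Unrestricted: C(13,8) = 1287 ways to pick any 8 of the 13.
Selections missing a whole group: no managers → C(9,8) = 9; no engineers → C(10,8) = 45; no analysts → C(7,8) = 0.
Add back selections omitting two groups (i.e. drawn from a single group): C(4,8) + C(3,8) + C(6,8) = 0.
By inclusion–exclusion: 1287 − 54 + 0 = 1233.

1233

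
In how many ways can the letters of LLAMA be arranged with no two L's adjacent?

There are 5!/(2!·2!) = 30 arrangements of LLAMA in total.
If the two L's are adjacent, glue them into one block, leaving 4 items to arrange: (4)!/(2!) = 12 ways.
Subtracting, 30 − 12 = 18 arrangements keep the L's apart.

18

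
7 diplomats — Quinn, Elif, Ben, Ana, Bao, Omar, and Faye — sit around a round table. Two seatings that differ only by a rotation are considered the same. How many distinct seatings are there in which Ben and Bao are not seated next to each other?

Without the restriction there are (6)! = 720 seatings.
Those with Ben next to Bao: fuse the pair into one unit and seat 6 units around a circle — 2·(5)! = 240.
Subtracting, 720 − 240 = 480.

480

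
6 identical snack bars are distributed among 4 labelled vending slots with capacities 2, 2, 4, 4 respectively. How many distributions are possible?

By stars and bars, unrestricted non-negative solutions to x_1+…+x_4 = 6 number C(6+3,3) = 84.
Subtract solutions that violate a single cap (substitute x_i' = x_i − (cap_i+1)): x_1 ≥ 3 gives C(6,3) = 20; x_2 ≥ 3 gives C(6,3) = 20; x_3 ≥ 5 gives C(4,3) = 4; x_4 ≥ 5 gives C(4,3) = 4. Together 48.
Add back pairs where two caps are both exceeded: 1 + 0 + 0 + 0 + 0 + 0 = 1.
By inclusion–exclusion the count is 84 − 48 + 1 = 37.

37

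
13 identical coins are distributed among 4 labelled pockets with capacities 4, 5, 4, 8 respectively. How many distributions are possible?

Without the upper bounds there are C(16,3) = 560 ways to split 13 among 4 pockets.
Subtract solutions that violate a single cap (substitute x_i' = x_i − (cap_i+1)): x_1 ≥ 5 gives C(11,3) = 165; x_2 ≥ 6 gives C(10,3) = 120; x_3 ≥ 5 gives C(11,3) = 165; x_4 ≥ 9 gives C(7,3) = 35. Together 485.
Add back pairs where two caps are both exceeded: 10 + 20 + 0 + 10 + 0 + 0 = 40.
By inclusion–exclusion the count is 560 − 485 + 40 = 115.

115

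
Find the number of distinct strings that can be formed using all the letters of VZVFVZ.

60

Letter multiplicities in VZVFVZ: F×1, V×3, Z×2.
The number of distinct arrangements is 6!/(3!·2!) = 720/12 = 60.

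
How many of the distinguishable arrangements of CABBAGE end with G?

Fix G in the last position and arrange the remaining 6 letters.
Those 6 letters have A appearing twice and B appearing twice, giving (6)!/(2!·2!) = 180.

180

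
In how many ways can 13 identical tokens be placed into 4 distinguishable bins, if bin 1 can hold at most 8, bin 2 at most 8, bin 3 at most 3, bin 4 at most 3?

110

Ignoring the caps, the number of non-negative solutions to x_1+…+x_4 = 13 is C(16,3) = 560.
Subtract solutions that violate a single cap (substitute x_i' = x_i − (cap_i+1)): x_1 ≥ 9 gives C(7,3) = 35; x_2 ≥ 9 gives C(7,3) = 35; x_3 ≥ 4 gives C(12,3) = 220; x_4 ≥ 4 gives C(12,3) = 220. Together 510.
Add back pairs where two caps are both exceeded: 0 + 1 + 1 + 1 + 1 + 56 = 60.
By inclusion–exclusion the count is 560 − 510 + 60 = 110.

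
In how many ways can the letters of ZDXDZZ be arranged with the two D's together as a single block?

20

Treat the 2 copies of D as a single block. The multiset to arrange is then {DD, X, Z, Z, Z}, 5 items in all.
That gives (5)!/(3!) = 20 arrangements.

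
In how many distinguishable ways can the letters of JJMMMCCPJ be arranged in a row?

5040

JJMMMCCPJ has 9 letters with C appearing twice, J appearing 3 times, and M appearing 3 times.
So there are 9! / (3!·3!·2!) = 5040 distinguishable arrangements.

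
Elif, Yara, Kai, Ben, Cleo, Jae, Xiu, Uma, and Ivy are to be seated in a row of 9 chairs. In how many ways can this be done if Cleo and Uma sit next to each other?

80640

Glue Cleo and Uma into one block (2 internal orders), leaving 8 units to arrange in a row.
So the count is 2·(8)! = 80640.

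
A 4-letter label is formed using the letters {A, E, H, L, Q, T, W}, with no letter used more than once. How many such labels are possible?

With no repetition, fill the 4 letters in order: 7 choices, then 6, down to 4.
That product is 7 × 6 × 5 × 4 = 840.

840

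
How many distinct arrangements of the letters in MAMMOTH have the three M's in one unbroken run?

Treat the 3 copies of M as a single block. The multiset to arrange is then {MMM, A, H, O, T}, 5 items in all.
All 5 items are distinct, so there are (5)! = 120 arrangements.

120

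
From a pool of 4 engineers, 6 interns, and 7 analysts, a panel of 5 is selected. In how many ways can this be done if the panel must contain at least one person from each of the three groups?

Unrestricted: C(17,5) = 6188 ways to pick any 5 of the 17.
Subtract selections that omit an entire group: no engineers → C(13,5) = 1287; no interns → C(11,5) = 462; no analysts → C(10,5) = 252.
Add back selections omitting two groups (i.e. drawn from a single group): C(4,5) + C(6,5) + C(7,5) = 27.
By inclusion–exclusion: 6188 − 2001 + 27 = 4214.

4214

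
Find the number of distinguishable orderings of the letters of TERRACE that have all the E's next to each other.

360

Treat the 2 copies of E as a single block. The multiset to arrange is then {EE, A, C, R, R, T}, 6 items in all.
That gives (6)!/(2!) = 360 arrangements.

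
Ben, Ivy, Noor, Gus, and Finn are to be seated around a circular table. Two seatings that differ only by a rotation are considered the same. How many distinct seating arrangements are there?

Fix one person's seat to break rotational symmetry; the remaining 4 people can be arranged in (4)! = 24 ways.

24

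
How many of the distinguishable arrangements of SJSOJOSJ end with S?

210

Fix S in the last position and arrange the remaining 7 letters.
Those 7 letters have J appearing 3 times, O appearing twice, and S appearing twice, giving (7)!/(3!·2!·2!) = 210.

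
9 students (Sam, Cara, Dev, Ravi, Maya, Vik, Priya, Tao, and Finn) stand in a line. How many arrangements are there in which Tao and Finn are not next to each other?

Of the 9! = 362880 arrangements, those with Tao and Finn adjacent number 2 × 8! = 80640 (treat the pair as a block with 2 internal orders).
So 362880 − 80640 = 282240 arrangements keep them apart.

282240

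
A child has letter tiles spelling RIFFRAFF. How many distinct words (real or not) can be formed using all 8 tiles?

Letter multiplicities in RIFFRAFF: A×1, F×4, I×1, R×2.
Dividing 8! = 40320 by 4!·2! = 48 for the repeated letters gives 840.

840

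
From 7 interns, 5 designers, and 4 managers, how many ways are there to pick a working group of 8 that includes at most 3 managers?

12375

Split by how many managers are chosen (0 through 3).
Sum: C(4,0)·C(12,8) + C(4,1)·C(12,7) + C(4,2)·C(12,6) + C(4,3)·C(12,5) = 495 + 3168 + 5544 + 3168 = 12375.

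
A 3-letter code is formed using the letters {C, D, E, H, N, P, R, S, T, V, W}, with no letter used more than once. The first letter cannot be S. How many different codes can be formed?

The first letter has 11−1 = 10 choices (anything except S).
The remaining 2 letters are filled from the other 10 symbols without repetition: 10 × 9 = 90.
Total: 10 × 90 = 900.

900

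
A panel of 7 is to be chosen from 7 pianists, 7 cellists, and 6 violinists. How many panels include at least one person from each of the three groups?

With no constraint there are C(20,7) = 77520 possible selections.
Subtract selections that omit an entire group: no pianists → C(13,7) = 1716; no cellists → C(13,7) = 1716; no violinists → C(14,7) = 3432.
Add back selections omitting two groups (i.e. drawn from a single group): C(7,7) + C(7,7) + C(6,7) = 2.
By inclusion–exclusion: 77520 − 6864 + 2 = 70658.

70658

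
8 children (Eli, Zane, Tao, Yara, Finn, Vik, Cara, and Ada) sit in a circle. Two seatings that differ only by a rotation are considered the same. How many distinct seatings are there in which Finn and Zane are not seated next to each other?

Without the restriction there are (7)! = 5040 seatings.
Those with Finn next to Zane: fuse the pair into one unit and seat 7 units around a circle — 2·(6)! = 1440.
Subtracting, 5040 − 1440 = 3600.

3600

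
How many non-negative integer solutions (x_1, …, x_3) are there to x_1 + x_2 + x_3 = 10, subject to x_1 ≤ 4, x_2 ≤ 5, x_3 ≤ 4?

10

Ignoring the caps, the number of non-negative solutions to x_1+…+x_3 = 10 is C(12,2) = 66.
Subtract solutions that violate a single cap (substitute x_i' = x_i − (cap_i+1)): x_1 ≥ 5 gives C(7,2) = 21; x_2 ≥ 6 gives C(6,2) = 15; x_3 ≥ 5 gives C(7,2) = 21. Together 57.
Add back pairs where two caps are both exceeded: 0 + 1 + 0 = 1.
By inclusion–exclusion the count is 66 − 57 + 1 = 10.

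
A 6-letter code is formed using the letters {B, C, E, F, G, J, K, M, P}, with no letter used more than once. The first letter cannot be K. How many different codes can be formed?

53760

The first letter has 9−1 = 8 choices (anything except K).
The remaining 5 letters are filled from the other 8 symbols without repetition: 8 × 7 × 6 × 5 × 4 = 6720.
Total: 8 × 6720 = 53760.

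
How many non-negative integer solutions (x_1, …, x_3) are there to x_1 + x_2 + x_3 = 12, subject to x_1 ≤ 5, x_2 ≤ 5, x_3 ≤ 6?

Ignoring the caps, the number of non-negative solutions to x_1+…+x_3 = 12 is C(14,2) = 91.
Subtract solutions that violate a single cap (substitute x_i' = x_i − (cap_i+1)): x_1 ≥ 6 gives C(8,2) = 28; x_2 ≥ 6 gives C(8,2) = 28; x_3 ≥ 7 gives C(7,2) = 21. Together 77.
Add back pairs where two caps are both exceeded: 1 + 0 + 0 = 1.
By inclusion–exclusion the count is 91 − 77 + 1 = 15.

15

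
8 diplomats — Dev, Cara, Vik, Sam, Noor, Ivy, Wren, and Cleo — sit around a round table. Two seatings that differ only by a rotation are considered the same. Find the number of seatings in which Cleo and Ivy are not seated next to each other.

Without the restriction there are (7)! = 5040 seatings.
Seatings with Cleo beside Ivy: treat them as a block with 2 internal orders, giving 2 × (6)! = 1440.
Subtracting, 5040 − 1440 = 3600.

3600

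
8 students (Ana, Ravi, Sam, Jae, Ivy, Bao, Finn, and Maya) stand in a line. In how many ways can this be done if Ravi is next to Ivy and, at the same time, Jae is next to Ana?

2880

Treat {Ravi,Ivy} as one block (2 orders) and {Jae,Ana} as another (2 orders).
That leaves 6 units to arrange: 2 × 2 × 6! = 4 × 720 = 2880.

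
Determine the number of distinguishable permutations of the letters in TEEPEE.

30

Letter multiplicities in TEEPEE: E×4, P×1, T×1.
Dividing 6! = 720 by 4! = 24 for the repeated letters gives 30.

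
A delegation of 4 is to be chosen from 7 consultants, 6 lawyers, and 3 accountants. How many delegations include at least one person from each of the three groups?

819

Total 4-person selections from all 16: C(16,4) = 1820.
Selections missing a whole group: no consultants → C(9,4) = 126; no lawyers → C(10,4) = 210; no accountants → C(13,4) = 715.
Add back selections omitting two groups (i.e. drawn from a single group): C(7,4) + C(6,4) + C(3,4) = 50.
By inclusion–exclusion: 1820 − 1051 + 50 = 819.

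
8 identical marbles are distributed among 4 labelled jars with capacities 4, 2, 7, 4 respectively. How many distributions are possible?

70

By stars and bars, unrestricted non-negative solutions to x_1+…+x_4 = 8 number C(8+3,3) = 165.
Subtract solutions that violate a single cap (substitute x_i' = x_i − (cap_i+1)): x_1 ≥ 5 gives C(6,3) = 20; x_2 ≥ 3 gives C(8,3) = 56; x_3 ≥ 8 gives C(3,3) = 1; x_4 ≥ 5 gives C(6,3) = 20. Together 97.
Add back pairs where two caps are both exceeded: 1 + 0 + 0 + 0 + 1 + 0 = 2.
By inclusion–exclusion the count is 165 − 97 + 2 = 70.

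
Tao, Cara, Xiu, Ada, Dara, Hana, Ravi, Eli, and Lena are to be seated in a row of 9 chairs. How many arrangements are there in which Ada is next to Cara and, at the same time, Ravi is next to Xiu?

20160

Treat {Ada,Cara} as one block (2 orders) and {Ravi,Xiu} as another (2 orders).
That leaves 7 units to arrange: 2 × 2 × 7! = 4 × 5040 = 20160.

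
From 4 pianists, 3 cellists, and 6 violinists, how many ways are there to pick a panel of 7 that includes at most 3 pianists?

Split by how many pianists are chosen (0 through 3).
Sum: C(4,0)·C(9,7) + C(4,1)·C(9,6) + C(4,2)·C(9,5) + C(4,3)·C(9,4) = 36 + 336 + 756 + 504 = 1632.

1632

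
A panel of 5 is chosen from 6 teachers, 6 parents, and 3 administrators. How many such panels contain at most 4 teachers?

2997

Split by how many teachers are chosen (0 through 4).
Sum: C(6,0)·C(9,5) + C(6,1)·C(9,4) + C(6,2)·C(9,3) + C(6,3)·C(9,2) + C(6,4)·C(9,1) = 126 + 756 + 1260 + 720 + 135 = 2997.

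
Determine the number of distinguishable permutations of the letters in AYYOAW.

180

AYYOAW has 6 letters with A appearing twice and Y appearing twice.
The number of distinct arrangements is 6!/(2!·2!) = 720/4 = 180.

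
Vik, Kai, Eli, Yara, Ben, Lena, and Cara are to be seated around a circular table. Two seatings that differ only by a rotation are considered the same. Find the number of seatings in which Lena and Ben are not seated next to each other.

480

Without the restriction there are (6)! = 720 seatings.
Those with Lena next to Ben: fuse the pair into one unit and seat 6 units around a circle — 2·(5)! = 240.
Subtracting, 720 − 240 = 480.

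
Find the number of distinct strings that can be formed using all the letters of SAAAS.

10

Letter multiplicities in SAAAS: A×3, S×2.
The number of distinct arrangements is 5!/(3!·2!) = 120/12 = 10.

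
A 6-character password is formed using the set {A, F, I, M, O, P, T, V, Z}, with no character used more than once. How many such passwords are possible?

60480

With no repetition, fill the 6 characters in order: 9 choices, then 8, down to 4.
9 × 8 × 7 × 6 × 5 × 4 = 60480.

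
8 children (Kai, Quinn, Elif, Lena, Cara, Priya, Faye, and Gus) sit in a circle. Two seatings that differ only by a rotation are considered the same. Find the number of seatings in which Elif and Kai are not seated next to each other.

3600

All circular seatings of 8 people number (7)! = 5040.
Seatings with Elif beside Kai: treat them as a block with 2 internal orders, giving 2 × (6)! = 1440.
Subtracting, 5040 − 1440 = 3600.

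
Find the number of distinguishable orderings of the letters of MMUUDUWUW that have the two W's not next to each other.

There are 9!/(4!·2!·2!) = 3780 arrangements of MMUUDUWUW in total.
If the two W's are adjacent, glue them into one block, leaving 8 items to arrange: (8)!/(4!·2!) = 840 ways.
Subtracting, 3780 − 840 = 2940 arrangements keep the W's apart.

2940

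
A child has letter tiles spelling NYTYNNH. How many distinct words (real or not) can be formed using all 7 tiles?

Letter multiplicities in NYTYNNH: H×1, N×3, T×1, Y×2.
So there are 7! / (3!·2!) = 420 distinguishable arrangements.

420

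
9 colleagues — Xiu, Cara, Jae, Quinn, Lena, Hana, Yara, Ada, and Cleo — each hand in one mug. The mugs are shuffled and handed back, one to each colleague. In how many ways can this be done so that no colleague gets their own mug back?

133496

This is the derangement count D_9: permutations of 9 items with no fixed point.
By inclusion–exclusion this is Σ_{j=0}^{9} (−1)^j C(9,j)·(9−j)!.
Computing: 362880 − 362880 + 181440 − 60480 + 15120 − 3024 + 504 − 72 + 9 − 1 = 133496.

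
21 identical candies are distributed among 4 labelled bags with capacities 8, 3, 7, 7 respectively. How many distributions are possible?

By stars and bars, unrestricted non-negative solutions to x_1+…+x_4 = 21 number C(21+3,3) = 2024.
Subtract solutions that violate a single cap (substitute x_i' = x_i − (cap_i+1)): x_1 ≥ 9 gives C(15,3) = 455; x_2 ≥ 4 gives C(20,3) = 1140; x_3 ≥ 8 gives C(16,3) = 560; x_4 ≥ 8 gives C(16,3) = 560. Together 2715.
Add back pairs where two caps are both exceeded: 165 + 35 + 35 + 220 + 220 + 56 = 731.
Subtract triples: 1 + 1 + 0 + 4 = 6.
By inclusion–exclusion the count is 2024 − 2715 + 731 − 6 = 34.

34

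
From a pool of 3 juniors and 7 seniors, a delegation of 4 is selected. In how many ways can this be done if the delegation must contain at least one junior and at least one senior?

With no constraint there are C(10,4) = 210 possible selections.
Subtract selections that omit an entire group: no juniors → C(7,4) = 35; no seniors → C(3,4) = 0.
Both groups omitted at once is impossible, so 210 − 35 = 175.

175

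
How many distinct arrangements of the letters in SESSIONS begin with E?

210

Fix E in the first position and arrange the remaining 7 letters.
Those 7 letters have S appearing 4 times, giving (7)!/(4!) = 210.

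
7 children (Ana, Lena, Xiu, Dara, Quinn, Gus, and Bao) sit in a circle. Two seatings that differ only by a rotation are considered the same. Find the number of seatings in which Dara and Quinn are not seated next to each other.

480

Without the restriction there are (6)! = 720 seatings.
Seatings with Dara beside Quinn: treat them as a block with 2 internal orders, giving 2 × (5)! = 240.
Subtracting, 720 − 240 = 480.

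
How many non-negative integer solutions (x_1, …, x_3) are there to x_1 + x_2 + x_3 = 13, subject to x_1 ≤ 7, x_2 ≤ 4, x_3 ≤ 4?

By stars and bars, unrestricted non-negative solutions to x_1+…+x_3 = 13 number C(13+2,2) = 105.
Subtract solutions that violate a single cap (substitute x_i' = x_i − (cap_i+1)): x_1 ≥ 8 gives C(7,2) = 21; x_2 ≥ 5 gives C(10,2) = 45; x_3 ≥ 5 gives C(10,2) = 45. Together 111.
Add back pairs where two caps are both exceeded: 1 + 1 + 10 = 12.
By inclusion–exclusion the count is 105 − 111 + 12 = 6.

6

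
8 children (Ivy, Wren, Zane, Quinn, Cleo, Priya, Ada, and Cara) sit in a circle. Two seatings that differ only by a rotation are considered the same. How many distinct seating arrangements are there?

Around a circle, 8 distinct people have 8!/8 = (7)! = 5040 rotationally distinct seatings.

5040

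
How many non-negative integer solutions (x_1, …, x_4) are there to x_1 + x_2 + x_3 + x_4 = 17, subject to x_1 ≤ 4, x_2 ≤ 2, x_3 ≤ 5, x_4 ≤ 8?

10

Ignoring the caps, the number of non-negative solutions to x_1+…+x_4 = 17 is C(20,3) = 1140.
Subtract solutions that violate a single cap (substitute x_i' = x_i − (cap_i+1)): x_1 ≥ 5 gives C(15,3) = 455; x_2 ≥ 3 gives C(17,3) = 680; x_3 ≥ 6 gives C(14,3) = 364; x_4 ≥ 9 gives C(11,3) = 165. Together 1664.
Add back pairs where two caps are both exceeded: 220 + 84 + 20 + 165 + 56 + 10 = 555.
Subtract triples: 20 + 1 + 0 + 0 = 21.
By inclusion–exclusion the count is 1140 − 1664 + 555 − 21 = 10.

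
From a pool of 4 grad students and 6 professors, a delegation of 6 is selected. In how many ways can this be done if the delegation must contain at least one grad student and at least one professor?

209

With no constraint there are C(10,6) = 210 possible selections.
Selections missing a whole group: no grad students → C(6,6) = 1; no professors → C(4,6) = 0.
Both groups omitted at once is impossible, so 210 − 1 = 209.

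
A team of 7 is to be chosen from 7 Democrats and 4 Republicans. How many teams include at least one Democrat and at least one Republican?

Total 7-person selections from all 11: C(11,7) = 330.
Subtract selections that omit an entire group: no Democrats → C(4,7) = 0; no Republicans → C(7,7) = 1.
Both groups omitted at once is impossible, so 330 − 1 = 329.

329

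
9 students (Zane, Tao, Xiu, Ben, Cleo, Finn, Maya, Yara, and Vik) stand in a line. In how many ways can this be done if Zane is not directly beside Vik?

282240

There are 9! = 362880 arrangements in all. If Zane and Vik are adjacent, merging them into one block gives 2·(8)! = 80640 arrangements.
Complementary counting: 362880 − 80640 = 282240.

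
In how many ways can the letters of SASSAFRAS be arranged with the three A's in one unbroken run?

210

Treat the 3 copies of A as a single block. The multiset to arrange is then {AAA, F, R, S, S, S, S}, 7 items in all.
That gives (7)!/(4!) = 210 arrangements.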